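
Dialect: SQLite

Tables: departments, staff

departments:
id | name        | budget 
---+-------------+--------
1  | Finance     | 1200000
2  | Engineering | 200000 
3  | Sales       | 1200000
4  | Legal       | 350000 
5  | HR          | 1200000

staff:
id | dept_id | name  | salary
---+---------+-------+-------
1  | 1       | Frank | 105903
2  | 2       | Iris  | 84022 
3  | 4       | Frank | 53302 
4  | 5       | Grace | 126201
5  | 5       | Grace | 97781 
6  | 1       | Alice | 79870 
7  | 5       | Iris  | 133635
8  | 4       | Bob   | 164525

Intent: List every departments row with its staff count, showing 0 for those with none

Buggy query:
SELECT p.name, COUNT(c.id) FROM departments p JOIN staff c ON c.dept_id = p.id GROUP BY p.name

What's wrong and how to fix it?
Bug: INNER JOIN drops departments rows that have no matching staff rows

Fix: Switch to LEFT JOIN to retain unmatched parent rows

Corrected query:
SELECT p.name, COUNT(c.id) FROM departments p LEFT JOIN staff c ON c.dept_id = p.id GROUP BY p.name

Result:
name        | COUNT(c.id)
------------+------------
Engineering | 1          
Finance     | 2          
HR          | 3          
Legal       | 2          
Sales       | 0          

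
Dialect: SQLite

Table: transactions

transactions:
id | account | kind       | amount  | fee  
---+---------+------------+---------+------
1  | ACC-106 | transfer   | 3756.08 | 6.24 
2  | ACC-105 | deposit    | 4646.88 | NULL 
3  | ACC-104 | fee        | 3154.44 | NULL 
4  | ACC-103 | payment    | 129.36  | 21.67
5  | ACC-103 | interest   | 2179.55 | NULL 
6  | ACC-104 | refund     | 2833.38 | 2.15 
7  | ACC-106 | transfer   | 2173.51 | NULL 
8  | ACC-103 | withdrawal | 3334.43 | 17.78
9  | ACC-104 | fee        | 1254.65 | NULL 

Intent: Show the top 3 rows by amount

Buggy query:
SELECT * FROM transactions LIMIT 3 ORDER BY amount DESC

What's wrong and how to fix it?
Bug: LIMIT must come after ORDER BY

Fix: Sort with ORDER BY, then apply LIMIT

Corrected query:
SELECT * FROM transactions ORDER BY amount DESC LIMIT 3

Result:
id | account | kind       | amount  | fee  
---+---------+------------+---------+------
2  | ACC-105 | deposit    | 4646.88 | NULL 
1  | ACC-106 | transfer   | 3756.08 | 6.24 
8  | ACC-103 | withdrawal | 3334.43 | 17.78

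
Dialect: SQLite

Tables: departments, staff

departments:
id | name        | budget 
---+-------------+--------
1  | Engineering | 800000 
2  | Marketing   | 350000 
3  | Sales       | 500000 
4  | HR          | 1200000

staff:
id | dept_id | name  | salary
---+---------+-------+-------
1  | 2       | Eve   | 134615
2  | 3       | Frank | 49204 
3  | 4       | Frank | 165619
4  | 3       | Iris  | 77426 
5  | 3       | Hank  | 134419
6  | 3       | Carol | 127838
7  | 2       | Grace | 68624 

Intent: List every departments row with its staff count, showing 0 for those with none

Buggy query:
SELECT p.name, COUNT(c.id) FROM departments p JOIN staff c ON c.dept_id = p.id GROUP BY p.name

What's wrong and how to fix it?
Bug: An inner join excludes parents with zero children

Fix: Switch to LEFT JOIN to retain unmatched parent rows

Corrected query:
SELECT p.name, COUNT(c.id) FROM departments p LEFT JOIN staff c ON c.dept_id = p.id GROUP BY p.name

Result:
name        | COUNT(c.id)
------------+------------
Engineering | 0          
HR          | 1          
Marketing   | 2          
Sales       | 4          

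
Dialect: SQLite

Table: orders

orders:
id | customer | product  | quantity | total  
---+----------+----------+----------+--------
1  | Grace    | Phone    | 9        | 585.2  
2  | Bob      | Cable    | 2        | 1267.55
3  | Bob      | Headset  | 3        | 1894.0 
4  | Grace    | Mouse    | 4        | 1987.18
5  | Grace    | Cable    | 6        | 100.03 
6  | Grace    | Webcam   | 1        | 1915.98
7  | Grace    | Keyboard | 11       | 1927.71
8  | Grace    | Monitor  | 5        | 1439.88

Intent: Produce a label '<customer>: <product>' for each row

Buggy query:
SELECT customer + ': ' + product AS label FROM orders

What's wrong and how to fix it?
Bug: '+' is numeric addition; on text columns SQLite converts them to 0 instead of concatenating

Fix: Replace + with || to concatenate text

Corrected query:
SELECT customer || ': ' || product AS label FROM orders

Result:
label          
---------------
Grace: Phone   
Bob: Cable     
Bob: Headset   
Grace: Mouse   
Grace: Cable   
Grace: Webcam  
Grace: Keyboard
Grace: Monitor 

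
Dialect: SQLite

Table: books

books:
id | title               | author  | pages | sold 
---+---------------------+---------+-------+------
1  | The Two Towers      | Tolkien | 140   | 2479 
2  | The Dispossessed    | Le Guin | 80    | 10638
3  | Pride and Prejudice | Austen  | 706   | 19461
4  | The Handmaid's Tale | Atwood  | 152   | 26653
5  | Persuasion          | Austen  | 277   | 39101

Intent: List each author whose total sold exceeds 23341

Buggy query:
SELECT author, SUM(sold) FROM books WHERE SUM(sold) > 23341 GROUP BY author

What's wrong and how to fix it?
Bug: WHERE runs before GROUP BY, so aggregates aren't available there

Fix: Use HAVING (which filters groups after aggregation) instead of WHERE

Corrected query:
SELECT author, SUM(sold) FROM books GROUP BY author HAVING SUM(sold) > 23341

Result:
author | SUM(sold)
-------+----------
Atwood | 26653    
Austen | 58562    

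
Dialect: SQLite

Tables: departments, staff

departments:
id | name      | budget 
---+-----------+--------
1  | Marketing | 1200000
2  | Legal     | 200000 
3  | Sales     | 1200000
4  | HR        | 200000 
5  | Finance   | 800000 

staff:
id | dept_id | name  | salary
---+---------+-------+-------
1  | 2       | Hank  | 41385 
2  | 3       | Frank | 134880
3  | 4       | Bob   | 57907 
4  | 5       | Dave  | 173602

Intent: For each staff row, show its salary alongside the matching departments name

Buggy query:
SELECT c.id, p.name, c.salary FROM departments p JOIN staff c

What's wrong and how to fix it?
Bug: Missing join condition: each staff row is matched to all departments rows instead of just its own

Fix: Add ON c.dept_id = p.id to the JOIN

Corrected query:
SELECT c.id, p.name, c.salary FROM departments p JOIN staff c ON c.dept_id = p.id

Result:
id | name    | salary
---+---------+-------
1  | Legal   | 41385 
2  | Sales   | 134880
3  | HR      | 57907 
4  | Finance | 173602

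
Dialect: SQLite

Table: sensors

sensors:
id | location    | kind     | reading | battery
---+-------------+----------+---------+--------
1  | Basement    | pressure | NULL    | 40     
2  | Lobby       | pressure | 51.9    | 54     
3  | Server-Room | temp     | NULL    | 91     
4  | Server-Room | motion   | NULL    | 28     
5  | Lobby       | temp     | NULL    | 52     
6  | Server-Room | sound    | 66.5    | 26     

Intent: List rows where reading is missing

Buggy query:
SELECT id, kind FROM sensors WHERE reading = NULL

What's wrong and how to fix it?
Bug: '= NULL' is always unknown in SQL three-valued logic, so no rows match

Fix: Replace '= NULL' with 'IS NULL'

Corrected query:
SELECT id, kind FROM sensors WHERE reading IS NULL

Result:
id | kind    
---+---------
1  | pressure
3  | temp    
4  | motion  
5  | temp    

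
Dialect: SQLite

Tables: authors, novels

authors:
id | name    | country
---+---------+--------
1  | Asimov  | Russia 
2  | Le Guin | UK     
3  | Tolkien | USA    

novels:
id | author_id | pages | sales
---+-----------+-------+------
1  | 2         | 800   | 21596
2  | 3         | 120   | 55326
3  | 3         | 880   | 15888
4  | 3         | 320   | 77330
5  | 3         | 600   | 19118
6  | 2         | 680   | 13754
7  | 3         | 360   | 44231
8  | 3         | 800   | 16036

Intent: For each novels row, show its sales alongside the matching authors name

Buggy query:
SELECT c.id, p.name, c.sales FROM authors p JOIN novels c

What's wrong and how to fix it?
Bug: JOIN with no ON clause produces a cartesian product; every novels row pairs with every authors row

Fix: Add ON c.author_id = p.id to the JOIN

Corrected query:
SELECT c.id, p.name, c.sales FROM authors p JOIN novels c ON c.author_id = p.id

Result:
id | name    | sales
---+---------+------
1  | Le Guin | 21596
2  | Tolkien | 55326
3  | Tolkien | 15888
4  | Tolkien | 77330
5  | Tolkien | 19118
6  | Le Guin | 13754
7  | Tolkien | 44231
8  | Tolkien | 16036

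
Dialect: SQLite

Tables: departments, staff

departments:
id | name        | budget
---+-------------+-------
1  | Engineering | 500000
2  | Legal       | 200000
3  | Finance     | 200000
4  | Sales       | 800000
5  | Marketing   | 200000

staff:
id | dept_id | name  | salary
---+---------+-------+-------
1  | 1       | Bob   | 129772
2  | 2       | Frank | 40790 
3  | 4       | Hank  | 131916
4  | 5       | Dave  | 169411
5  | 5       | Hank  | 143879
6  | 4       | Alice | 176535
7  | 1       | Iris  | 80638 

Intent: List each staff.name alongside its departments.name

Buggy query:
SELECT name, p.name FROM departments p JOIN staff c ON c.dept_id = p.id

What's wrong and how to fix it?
Bug: 'name' exists in both joined tables, so the database can't tell which one is meant

Fix: Prefix ambiguous columns with the table alias

Corrected query:
SELECT c.name, p.name FROM departments p JOIN staff c ON c.dept_id = p.id

Result:
name  | name       
------+------------
Bob   | Engineering
Frank | Legal      
Hank  | Sales      
Dave  | Marketing  
Hank  | Marketing  
Alice | Sales      
Iris  | Engineering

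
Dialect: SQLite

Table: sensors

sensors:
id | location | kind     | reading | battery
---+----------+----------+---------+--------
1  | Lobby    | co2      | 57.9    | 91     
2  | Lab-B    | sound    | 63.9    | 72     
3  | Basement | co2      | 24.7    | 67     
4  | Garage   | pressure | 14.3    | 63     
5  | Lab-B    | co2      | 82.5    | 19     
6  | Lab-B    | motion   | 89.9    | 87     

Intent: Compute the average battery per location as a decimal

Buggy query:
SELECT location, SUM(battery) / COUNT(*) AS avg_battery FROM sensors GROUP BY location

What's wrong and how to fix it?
Bug: SUM(battery) and COUNT(*) are both integers; the division truncates the fractional part

Fix: Multiply by 1.0 (or CAST to REAL) to force floating-point division

Corrected query:
SELECT location, SUM(battery) * 1.0 / COUNT(*) AS avg_battery FROM sensors GROUP BY location

Result:
location | avg_battery
---------+------------
Basement | 67         
Garage   | 63         
Lab-B    | 59.333333  
Lobby    | 91         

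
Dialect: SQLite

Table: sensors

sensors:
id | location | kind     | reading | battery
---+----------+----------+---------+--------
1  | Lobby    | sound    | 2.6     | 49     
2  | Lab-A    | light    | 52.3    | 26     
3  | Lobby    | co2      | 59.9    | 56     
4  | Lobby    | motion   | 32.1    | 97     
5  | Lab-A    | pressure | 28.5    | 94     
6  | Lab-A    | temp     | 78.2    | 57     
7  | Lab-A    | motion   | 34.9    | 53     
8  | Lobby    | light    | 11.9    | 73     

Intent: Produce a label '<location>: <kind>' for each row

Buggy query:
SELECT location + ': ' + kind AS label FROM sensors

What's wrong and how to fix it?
Bug: SQLite uses || for string concatenation; + coerces text to numbers (yielding 0)

Fix: Replace + with || to concatenate text

Corrected query:
SELECT location || ': ' || kind AS label FROM sensors

Result:
label          
---------------
Lobby: sound   
Lab-A: light   
Lobby: co2     
Lobby: motion  
Lab-A: pressure
Lab-A: temp    
Lab-A: motion  
Lobby: light   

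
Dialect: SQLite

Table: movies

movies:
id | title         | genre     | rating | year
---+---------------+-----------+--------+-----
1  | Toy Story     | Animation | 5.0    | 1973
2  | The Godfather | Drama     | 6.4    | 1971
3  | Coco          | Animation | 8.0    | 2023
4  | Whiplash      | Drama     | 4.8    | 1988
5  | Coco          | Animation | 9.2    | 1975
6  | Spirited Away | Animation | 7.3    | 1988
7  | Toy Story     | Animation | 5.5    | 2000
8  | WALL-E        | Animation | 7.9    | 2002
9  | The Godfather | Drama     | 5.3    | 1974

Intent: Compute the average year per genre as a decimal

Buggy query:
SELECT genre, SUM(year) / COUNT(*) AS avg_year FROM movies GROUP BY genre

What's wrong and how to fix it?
Bug: SUM(year) and COUNT(*) are both integers; the division truncates the fractional part

Fix: Multiply by 1.0 (or CAST to REAL) to force floating-point division

Corrected query:
SELECT genre, SUM(year) * 1.0 / COUNT(*) AS avg_year FROM movies GROUP BY genre

Result:
genre     | avg_year   
----------+------------
Animation | 1993.5     
Drama     | 1977.666667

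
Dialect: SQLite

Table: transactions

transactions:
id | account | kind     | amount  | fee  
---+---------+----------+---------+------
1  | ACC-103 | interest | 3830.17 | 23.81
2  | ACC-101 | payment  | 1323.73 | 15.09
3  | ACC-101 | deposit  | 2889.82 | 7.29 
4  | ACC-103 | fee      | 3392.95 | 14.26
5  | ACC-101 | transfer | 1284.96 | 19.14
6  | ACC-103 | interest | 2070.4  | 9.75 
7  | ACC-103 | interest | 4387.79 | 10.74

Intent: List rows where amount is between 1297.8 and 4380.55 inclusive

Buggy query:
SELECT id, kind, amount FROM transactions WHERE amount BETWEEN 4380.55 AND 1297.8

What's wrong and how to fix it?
Bug: BETWEEN expects the lower bound first; with 4380.55 AND 1297.8 the range is empty

Fix: Write BETWEEN 1297.8 AND 4380.55

Corrected query:
SELECT id, kind, amount FROM transactions WHERE amount BETWEEN 1297.8 AND 4380.55

Result:
id | kind     | amount 
---+----------+--------
1  | interest | 3830.17
2  | payment  | 1323.73
3  | deposit  | 2889.82
4  | fee      | 3392.95
6  | interest | 2070.4 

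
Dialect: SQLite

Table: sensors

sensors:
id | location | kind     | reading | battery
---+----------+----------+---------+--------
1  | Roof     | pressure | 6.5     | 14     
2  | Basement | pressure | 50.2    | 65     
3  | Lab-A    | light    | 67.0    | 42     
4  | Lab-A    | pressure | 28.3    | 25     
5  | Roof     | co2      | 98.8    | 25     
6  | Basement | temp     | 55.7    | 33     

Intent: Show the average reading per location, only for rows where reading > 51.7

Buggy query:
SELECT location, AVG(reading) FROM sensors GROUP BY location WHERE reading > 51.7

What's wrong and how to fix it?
Bug: WHERE cannot follow GROUP BY

Fix: Place WHERE between FROM and GROUP BY

Corrected query:
SELECT location, AVG(reading) FROM sensors WHERE reading > 51.7 GROUP BY location

Result:
location | AVG(reading)
---------+-------------
Basement | 55.7        
Lab-A    | 67          
Roof     | 98.8        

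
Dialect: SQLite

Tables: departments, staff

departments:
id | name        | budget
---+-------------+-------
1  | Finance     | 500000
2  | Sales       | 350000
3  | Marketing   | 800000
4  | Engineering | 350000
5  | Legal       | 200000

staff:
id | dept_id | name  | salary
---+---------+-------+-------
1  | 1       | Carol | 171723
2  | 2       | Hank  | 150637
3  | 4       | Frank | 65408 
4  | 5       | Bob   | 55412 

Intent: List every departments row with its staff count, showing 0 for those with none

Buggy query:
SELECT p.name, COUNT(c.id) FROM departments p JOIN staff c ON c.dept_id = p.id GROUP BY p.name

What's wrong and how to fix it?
Bug: INNER JOIN drops departments rows that have no matching staff rows

Fix: Switch to LEFT JOIN to retain unmatched parent rows

Corrected query:
SELECT p.name, COUNT(c.id) FROM departments p LEFT JOIN staff c ON c.dept_id = p.id GROUP BY p.name

Result:
name        | COUNT(c.id)
------------+------------
Engineering | 1          
Finance     | 1          
Legal       | 1          
Marketing   | 0          
Sales       | 1          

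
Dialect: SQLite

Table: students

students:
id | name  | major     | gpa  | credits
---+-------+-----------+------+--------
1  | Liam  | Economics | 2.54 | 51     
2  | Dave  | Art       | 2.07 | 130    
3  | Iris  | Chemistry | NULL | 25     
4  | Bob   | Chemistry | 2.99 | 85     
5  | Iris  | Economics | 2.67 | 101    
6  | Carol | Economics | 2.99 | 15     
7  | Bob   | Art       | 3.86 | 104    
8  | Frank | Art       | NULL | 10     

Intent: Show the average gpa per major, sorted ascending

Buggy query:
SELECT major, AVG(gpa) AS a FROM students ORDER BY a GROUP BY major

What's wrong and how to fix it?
Bug: GROUP BY must precede ORDER BY

Fix: Reorder: SELECT … FROM … GROUP BY … ORDER BY …

Corrected query:
SELECT major, AVG(gpa) AS a FROM students GROUP BY major ORDER BY a

Result:
major     | a       
----------+---------
Economics | 2.733333
Art       | 2.965   
Chemistry | 2.99    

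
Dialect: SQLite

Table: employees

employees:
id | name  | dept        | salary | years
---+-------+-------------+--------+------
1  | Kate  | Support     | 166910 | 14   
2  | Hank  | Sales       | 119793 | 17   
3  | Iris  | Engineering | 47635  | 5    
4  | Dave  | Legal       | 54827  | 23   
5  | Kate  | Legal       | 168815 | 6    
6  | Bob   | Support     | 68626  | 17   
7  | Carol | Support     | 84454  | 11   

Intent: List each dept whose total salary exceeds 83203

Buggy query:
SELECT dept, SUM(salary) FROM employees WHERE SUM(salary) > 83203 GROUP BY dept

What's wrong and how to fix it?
Bug: SUM(salary) is an aggregate, but WHERE filters rows before aggregation

Fix: Use HAVING (which filters groups after aggregation) instead of WHERE

Corrected query:
SELECT dept, SUM(salary) FROM employees GROUP BY dept HAVING SUM(salary) > 83203

Result:
dept    | SUM(salary)
--------+------------
Legal   | 223642     
Sales   | 119793     
Support | 319990     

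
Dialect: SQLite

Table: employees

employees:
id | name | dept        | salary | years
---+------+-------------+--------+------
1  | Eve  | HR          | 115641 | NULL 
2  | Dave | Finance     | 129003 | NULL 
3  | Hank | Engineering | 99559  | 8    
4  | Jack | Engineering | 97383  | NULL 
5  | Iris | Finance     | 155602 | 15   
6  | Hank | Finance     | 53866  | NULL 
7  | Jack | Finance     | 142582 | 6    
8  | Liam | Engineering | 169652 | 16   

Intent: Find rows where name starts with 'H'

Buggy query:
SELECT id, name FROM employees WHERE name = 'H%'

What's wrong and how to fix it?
Bug: '=' compares the literal string including the % character; pattern matching needs LIKE

Fix: Replace '=' with LIKE so 'H%' is treated as a pattern

Corrected query:
SELECT id, name FROM employees WHERE name LIKE 'H%'

Result:
id | name
---+-----
3  | Hank
6  | Hank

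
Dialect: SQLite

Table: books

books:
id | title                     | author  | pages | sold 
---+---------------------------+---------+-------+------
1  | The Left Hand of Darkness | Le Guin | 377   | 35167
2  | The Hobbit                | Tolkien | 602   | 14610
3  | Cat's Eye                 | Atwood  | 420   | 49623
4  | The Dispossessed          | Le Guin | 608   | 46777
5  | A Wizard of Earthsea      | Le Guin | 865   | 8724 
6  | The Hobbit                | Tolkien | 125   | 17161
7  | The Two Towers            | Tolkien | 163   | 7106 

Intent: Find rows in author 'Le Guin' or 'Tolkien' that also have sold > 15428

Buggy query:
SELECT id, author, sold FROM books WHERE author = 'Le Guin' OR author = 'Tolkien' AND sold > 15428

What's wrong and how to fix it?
Bug: Without parentheses, AND is evaluated before OR, so the sold filter only applies to the 'Tolkien' branch

Fix: Add parentheses around the OR so the AND applies to both alternatives

Corrected query:
SELECT id, author, sold FROM books WHERE (author = 'Le Guin' OR author = 'Tolkien') AND sold > 15428

Result:
id | author  | sold 
---+---------+------
1  | Le Guin | 35167
4  | Le Guin | 46777
6  | Tolkien | 17161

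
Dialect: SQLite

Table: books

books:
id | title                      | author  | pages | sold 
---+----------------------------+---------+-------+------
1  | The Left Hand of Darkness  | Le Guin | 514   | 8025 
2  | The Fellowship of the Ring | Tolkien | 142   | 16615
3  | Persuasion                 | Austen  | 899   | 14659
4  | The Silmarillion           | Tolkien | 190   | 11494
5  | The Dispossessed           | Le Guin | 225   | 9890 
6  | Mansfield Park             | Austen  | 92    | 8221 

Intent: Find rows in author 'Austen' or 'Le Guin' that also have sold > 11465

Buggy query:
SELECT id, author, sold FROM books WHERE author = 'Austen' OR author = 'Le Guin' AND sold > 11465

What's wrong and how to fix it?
Bug: Without parentheses, AND is evaluated before OR, so the sold filter only applies to the 'Le Guin' branch

Fix: Add parentheses around the OR so the AND applies to both alternatives

Corrected query:
SELECT id, author, sold FROM books WHERE (author = 'Austen' OR author = 'Le Guin') AND sold > 11465

Result:
id | author | sold 
---+--------+------
3  | Austen | 14659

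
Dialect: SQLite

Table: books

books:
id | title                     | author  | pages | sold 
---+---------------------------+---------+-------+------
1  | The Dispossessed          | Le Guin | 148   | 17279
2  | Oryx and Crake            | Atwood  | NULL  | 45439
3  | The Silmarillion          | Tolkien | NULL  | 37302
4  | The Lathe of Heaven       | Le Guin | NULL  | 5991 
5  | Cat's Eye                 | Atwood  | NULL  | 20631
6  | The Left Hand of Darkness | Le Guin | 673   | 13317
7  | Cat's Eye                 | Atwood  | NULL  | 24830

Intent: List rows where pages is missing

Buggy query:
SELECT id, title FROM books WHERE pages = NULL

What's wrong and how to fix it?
Bug: '= NULL' is always unknown in SQL three-valued logic, so no rows match

Fix: Replace '= NULL' with 'IS NULL'

Corrected query:
SELECT id, title FROM books WHERE pages IS NULL

Result:
id | title              
---+--------------------
2  | Oryx and Crake     
3  | The Silmarillion   
4  | The Lathe of Heaven
5  | Cat's Eye          
7  | Cat's Eye          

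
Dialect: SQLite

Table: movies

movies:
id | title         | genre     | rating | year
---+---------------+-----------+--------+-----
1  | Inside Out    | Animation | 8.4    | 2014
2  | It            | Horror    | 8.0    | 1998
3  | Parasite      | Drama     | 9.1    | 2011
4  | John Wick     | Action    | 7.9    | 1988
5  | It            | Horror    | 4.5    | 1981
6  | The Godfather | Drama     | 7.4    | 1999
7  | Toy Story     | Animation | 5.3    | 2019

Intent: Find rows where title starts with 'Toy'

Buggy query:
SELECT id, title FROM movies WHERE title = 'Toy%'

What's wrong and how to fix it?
Bug: Wildcards only work with LIKE; '=' treats '%' as a literal character

Fix: Use LIKE for wildcard pattern matching

Corrected query:
SELECT id, title FROM movies WHERE title LIKE 'Toy%'

Result:
id | title    
---+----------
7  | Toy Story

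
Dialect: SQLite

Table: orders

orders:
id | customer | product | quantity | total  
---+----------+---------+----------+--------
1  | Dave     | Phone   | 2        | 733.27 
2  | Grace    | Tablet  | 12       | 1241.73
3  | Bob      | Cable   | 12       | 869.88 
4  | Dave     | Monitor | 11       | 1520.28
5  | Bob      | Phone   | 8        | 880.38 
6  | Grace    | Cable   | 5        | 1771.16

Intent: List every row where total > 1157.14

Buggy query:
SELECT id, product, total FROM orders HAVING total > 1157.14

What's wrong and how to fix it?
Bug: This is a non-aggregate query (no GROUP BY, no aggregates), so in SQLite the HAVING clause is invalid here; a row-level condition belongs in WHERE

Fix: Replace HAVING with WHERE since the condition applies to individual rows

Corrected query:
SELECT id, product, total FROM orders WHERE total > 1157.14

Result:
id | product | total  
---+---------+--------
2  | Tablet  | 1241.73
4  | Monitor | 1520.28
6  | Cable   | 1771.16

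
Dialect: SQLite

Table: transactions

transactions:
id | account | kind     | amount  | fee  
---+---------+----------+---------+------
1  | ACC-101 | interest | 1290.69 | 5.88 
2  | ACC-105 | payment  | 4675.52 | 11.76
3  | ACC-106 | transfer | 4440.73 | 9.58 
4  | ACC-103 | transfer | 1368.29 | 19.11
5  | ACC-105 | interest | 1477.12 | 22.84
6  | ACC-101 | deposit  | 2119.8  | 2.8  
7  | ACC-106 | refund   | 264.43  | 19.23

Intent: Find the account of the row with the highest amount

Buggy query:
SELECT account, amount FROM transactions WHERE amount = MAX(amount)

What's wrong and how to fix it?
Bug: MAX(amount) is an aggregate and cannot be used directly in WHERE

Fix: Use a subquery: WHERE amount = (SELECT MAX(amount) FROM transactions)

Corrected query:
SELECT account, amount FROM transactions WHERE amount = (SELECT MAX(amount) FROM transactions)

Result:
account | amount 
--------+--------
ACC-105 | 4675.52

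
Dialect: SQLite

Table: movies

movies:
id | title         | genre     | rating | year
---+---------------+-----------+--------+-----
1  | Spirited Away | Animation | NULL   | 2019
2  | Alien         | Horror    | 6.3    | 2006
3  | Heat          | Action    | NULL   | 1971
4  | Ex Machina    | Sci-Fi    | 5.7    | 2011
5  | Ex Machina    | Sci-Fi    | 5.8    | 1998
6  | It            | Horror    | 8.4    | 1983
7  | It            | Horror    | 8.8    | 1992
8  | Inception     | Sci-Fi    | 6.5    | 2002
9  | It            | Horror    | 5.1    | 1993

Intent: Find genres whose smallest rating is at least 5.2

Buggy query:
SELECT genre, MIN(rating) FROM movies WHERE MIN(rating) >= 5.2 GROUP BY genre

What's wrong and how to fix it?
Bug: MIN() in WHERE is a misuse of aggregate

Fix: Use HAVING for the per-group MIN condition

Corrected query:
SELECT genre, MIN(rating) FROM movies GROUP BY genre HAVING MIN(rating) >= 5.2

Result:
genre  | MIN(rating)
-------+------------
Sci-Fi | 5.7        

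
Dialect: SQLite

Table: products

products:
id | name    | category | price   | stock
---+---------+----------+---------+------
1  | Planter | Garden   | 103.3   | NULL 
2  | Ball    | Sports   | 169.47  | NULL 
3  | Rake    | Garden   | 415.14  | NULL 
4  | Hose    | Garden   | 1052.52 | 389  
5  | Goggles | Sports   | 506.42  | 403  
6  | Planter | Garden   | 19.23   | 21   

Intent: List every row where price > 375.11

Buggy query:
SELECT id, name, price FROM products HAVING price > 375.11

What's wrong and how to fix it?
Bug: This is a non-aggregate query (no GROUP BY, no aggregates), so in SQLite the HAVING clause is invalid here; a row-level condition belongs in WHERE

Fix: Replace HAVING with WHERE since the condition applies to individual rows

Corrected query:
SELECT id, name, price FROM products WHERE price > 375.11

Result:
id | name    | price  
---+---------+--------
3  | Rake    | 415.14 
4  | Hose    | 1052.52
5  | Goggles | 506.42 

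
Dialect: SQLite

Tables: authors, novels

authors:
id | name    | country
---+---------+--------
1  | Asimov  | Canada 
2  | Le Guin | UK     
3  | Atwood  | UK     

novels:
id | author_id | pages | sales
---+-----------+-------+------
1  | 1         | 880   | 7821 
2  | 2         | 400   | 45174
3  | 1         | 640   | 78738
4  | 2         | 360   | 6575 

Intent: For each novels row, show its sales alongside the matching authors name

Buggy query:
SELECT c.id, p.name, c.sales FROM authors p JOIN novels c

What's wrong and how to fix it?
Bug: Missing join condition: each novels row is matched to all authors rows instead of just its own

Fix: Add ON c.author_id = p.id to the JOIN

Corrected query:
SELECT c.id, p.name, c.sales FROM authors p JOIN novels c ON c.author_id = p.id

Result:
id | name    | sales
---+---------+------
1  | Asimov  | 7821 
2  | Le Guin | 45174
3  | Asimov  | 78738
4  | Le Guin | 6575 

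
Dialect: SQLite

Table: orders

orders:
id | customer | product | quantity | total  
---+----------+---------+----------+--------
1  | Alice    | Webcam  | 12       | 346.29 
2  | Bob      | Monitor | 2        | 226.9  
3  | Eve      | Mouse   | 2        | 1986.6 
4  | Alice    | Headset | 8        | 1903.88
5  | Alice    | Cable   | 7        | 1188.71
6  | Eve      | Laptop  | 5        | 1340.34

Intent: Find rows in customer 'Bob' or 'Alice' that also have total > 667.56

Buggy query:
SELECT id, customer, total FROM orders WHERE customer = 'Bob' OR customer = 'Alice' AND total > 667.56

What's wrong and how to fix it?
Bug: Without parentheses, AND is evaluated before OR, so the total filter only applies to the 'Alice' branch

Fix: Add parentheses around the OR so the AND applies to both alternatives

Corrected query:
SELECT id, customer, total FROM orders WHERE (customer = 'Bob' OR customer = 'Alice') AND total > 667.56

Result:
id | customer | total  
---+----------+--------
4  | Alice    | 1903.88
5  | Alice    | 1188.71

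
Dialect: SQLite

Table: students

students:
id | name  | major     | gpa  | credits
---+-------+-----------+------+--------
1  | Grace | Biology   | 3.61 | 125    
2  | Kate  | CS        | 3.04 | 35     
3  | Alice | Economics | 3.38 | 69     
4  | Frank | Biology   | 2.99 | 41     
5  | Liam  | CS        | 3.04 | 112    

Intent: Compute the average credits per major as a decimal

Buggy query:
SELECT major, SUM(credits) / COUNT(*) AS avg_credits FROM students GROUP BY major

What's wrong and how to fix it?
Bug: SUM(credits) and COUNT(*) are both integers; the division truncates the fractional part

Fix: Cast one side to REAL so the division keeps the fractional part

Corrected query:
SELECT major, SUM(credits) * 1.0 / COUNT(*) AS avg_credits FROM students GROUP BY major

Result:
major     | avg_credits
----------+------------
Biology   | 83         
CS        | 73.5       
Economics | 69         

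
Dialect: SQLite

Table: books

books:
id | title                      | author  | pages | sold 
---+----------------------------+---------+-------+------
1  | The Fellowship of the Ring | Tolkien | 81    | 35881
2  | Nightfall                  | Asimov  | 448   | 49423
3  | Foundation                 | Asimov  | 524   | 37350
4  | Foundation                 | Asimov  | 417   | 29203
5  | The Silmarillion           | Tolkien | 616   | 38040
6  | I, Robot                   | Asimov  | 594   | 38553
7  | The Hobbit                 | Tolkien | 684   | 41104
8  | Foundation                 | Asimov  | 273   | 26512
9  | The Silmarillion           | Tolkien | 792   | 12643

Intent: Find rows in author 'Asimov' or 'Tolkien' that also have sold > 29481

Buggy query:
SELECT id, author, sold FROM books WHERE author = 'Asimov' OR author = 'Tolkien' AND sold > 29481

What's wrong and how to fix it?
Bug: AND binds tighter than OR, so this parses as author = 'Asimov' OR (author = 'Tolkien' AND sold > 29481)

Fix: Group the OR with parentheses (or use IN), then AND the threshold

Corrected query:
SELECT id, author, sold FROM books WHERE (author = 'Asimov' OR author = 'Tolkien') AND sold > 29481

Result:
id | author  | sold 
---+---------+------
1  | Tolkien | 35881
2  | Asimov  | 49423
3  | Asimov  | 37350
5  | Tolkien | 38040
6  | Asimov  | 38553
7  | Tolkien | 41104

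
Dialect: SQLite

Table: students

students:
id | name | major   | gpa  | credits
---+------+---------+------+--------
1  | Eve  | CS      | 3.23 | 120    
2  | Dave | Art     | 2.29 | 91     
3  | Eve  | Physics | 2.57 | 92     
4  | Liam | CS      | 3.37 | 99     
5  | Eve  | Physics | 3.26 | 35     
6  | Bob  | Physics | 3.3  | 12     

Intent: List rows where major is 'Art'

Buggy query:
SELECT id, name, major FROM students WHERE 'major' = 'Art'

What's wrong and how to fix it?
Bug: 'major' in single quotes is a string literal, not the column; the comparison is literal-vs-literal and never true

Fix: Reference the column as major without single quotes

Corrected query:
SELECT id, name, major FROM students WHERE major = 'Art'

Result:
id | name | major
---+------+------
2  | Dave | Art  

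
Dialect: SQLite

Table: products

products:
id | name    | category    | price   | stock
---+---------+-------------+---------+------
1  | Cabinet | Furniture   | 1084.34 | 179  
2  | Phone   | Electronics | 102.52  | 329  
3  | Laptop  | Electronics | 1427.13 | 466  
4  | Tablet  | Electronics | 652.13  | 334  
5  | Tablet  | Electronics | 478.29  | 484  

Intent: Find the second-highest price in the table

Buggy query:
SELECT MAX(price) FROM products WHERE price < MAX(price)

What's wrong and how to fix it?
Bug: MAX(price) on the right of the comparison is an aggregate-in-WHERE error

Fix: Put the inner MAX in a scalar subquery

Corrected query:
SELECT MAX(price) FROM products WHERE price < (SELECT MAX(price) FROM products)

Result:
MAX(price)
----------
1084.34   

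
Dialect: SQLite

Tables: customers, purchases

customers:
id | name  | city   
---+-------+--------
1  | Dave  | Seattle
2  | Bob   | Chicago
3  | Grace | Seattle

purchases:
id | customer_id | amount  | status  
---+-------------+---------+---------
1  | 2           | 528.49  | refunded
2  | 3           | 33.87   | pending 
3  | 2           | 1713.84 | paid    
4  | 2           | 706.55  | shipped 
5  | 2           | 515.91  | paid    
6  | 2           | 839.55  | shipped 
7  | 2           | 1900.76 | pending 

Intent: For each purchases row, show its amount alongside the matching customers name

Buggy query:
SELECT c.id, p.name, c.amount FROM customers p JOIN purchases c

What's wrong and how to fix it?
Bug: JOIN with no ON clause produces a cartesian product; every purchases row pairs with every customers row

Fix: Add ON c.customer_id = p.id to the JOIN

Corrected query:
SELECT c.id, p.name, c.amount FROM customers p JOIN purchases c ON c.customer_id = p.id

Result:
id | name  | amount 
---+-------+--------
1  | Bob   | 528.49 
2  | Grace | 33.87  
3  | Bob   | 1713.84
4  | Bob   | 706.55 
5  | Bob   | 515.91 
6  | Bob   | 839.55 
7  | Bob   | 1900.76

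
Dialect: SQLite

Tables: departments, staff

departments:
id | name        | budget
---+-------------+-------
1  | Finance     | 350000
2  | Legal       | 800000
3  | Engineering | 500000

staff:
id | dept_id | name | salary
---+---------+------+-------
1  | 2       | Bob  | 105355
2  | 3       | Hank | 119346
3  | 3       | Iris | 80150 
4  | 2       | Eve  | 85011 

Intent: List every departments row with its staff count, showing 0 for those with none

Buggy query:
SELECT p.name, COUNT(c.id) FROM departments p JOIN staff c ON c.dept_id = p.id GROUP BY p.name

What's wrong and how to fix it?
Bug: An inner join excludes parents with zero children

Fix: Use LEFT JOIN so parents without children still appear (COUNT(c.id) gives 0)

Corrected query:
SELECT p.name, COUNT(c.id) FROM departments p LEFT JOIN staff c ON c.dept_id = p.id GROUP BY p.name

Result:
name        | COUNT(c.id)
------------+------------
Engineering | 2          
Finance     | 0          
Legal       | 2          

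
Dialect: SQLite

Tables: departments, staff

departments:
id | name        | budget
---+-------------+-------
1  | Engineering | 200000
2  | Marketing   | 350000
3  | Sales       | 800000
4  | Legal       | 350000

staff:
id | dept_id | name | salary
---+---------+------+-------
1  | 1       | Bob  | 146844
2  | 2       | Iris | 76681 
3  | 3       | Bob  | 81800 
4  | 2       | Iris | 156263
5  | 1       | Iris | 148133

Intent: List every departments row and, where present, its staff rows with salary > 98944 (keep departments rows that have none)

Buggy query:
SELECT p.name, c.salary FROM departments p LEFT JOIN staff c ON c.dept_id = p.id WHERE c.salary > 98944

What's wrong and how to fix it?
Bug: A WHERE condition on the right-hand table after LEFT JOIN drops unmatched parents

Fix: Move the right-table condition into the ON clause so unmatched parents are kept

Corrected query:
SELECT p.name, c.salary FROM departments p LEFT JOIN staff c ON c.dept_id = p.id AND c.salary > 98944

Result:
name        | salary
------------+-------
Engineering | 146844
Engineering | 148133
Marketing   | 156263
Sales       | NULL  
Legal       | NULL  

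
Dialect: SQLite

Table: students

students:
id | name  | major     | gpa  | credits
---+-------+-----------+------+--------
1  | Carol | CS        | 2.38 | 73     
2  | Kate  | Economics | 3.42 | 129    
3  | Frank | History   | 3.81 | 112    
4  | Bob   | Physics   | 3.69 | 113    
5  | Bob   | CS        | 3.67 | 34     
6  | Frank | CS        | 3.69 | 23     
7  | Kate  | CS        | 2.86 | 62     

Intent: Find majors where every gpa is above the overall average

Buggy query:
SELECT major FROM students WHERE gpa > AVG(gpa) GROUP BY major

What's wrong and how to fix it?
Bug: WHERE evaluates per row before aggregation, so AVG() is unavailable

Fix: Compute the overall average in a scalar subquery and compare each group's MIN against it in HAVING

Corrected query:
SELECT major FROM students GROUP BY major HAVING MIN(gpa) > (SELECT AVG(gpa) FROM students)

Result:
major    
---------
Economics
History  
Physics  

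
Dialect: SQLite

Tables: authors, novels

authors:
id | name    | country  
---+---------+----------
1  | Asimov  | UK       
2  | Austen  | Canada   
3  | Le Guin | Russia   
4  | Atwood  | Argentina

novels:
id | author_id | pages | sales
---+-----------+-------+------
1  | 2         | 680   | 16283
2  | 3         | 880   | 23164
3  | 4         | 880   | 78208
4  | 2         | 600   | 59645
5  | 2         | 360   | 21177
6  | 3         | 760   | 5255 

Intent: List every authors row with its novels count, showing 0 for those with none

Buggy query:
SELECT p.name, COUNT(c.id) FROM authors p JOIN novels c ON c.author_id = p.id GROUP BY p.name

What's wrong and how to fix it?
Bug: INNER JOIN drops authors rows that have no matching novels rows

Fix: Switch to LEFT JOIN to retain unmatched parent rows

Corrected query:
SELECT p.name, COUNT(c.id) FROM authors p LEFT JOIN novels c ON c.author_id = p.id GROUP BY p.name

Result:
name    | COUNT(c.id)
--------+------------
Asimov  | 0          
Atwood  | 1          
Austen  | 3          
Le Guin | 2          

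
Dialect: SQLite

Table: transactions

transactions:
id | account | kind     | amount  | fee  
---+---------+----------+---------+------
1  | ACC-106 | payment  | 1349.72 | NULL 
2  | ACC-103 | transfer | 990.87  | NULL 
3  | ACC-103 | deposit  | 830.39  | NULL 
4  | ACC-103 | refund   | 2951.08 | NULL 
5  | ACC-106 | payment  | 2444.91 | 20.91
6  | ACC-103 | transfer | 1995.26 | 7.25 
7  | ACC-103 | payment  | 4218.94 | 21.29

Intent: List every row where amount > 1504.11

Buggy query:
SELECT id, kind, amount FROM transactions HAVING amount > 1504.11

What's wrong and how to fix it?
Bug: HAVING filters the output of aggregation, but this query has no GROUP BY and no aggregate functions, so SQLite rejects it (HAVING clause on a non-aggregate query); the condition here is per row

Fix: Replace HAVING with WHERE since the condition applies to individual rows

Corrected query:
SELECT id, kind, amount FROM transactions WHERE amount > 1504.11

Result:
id | kind     | amount 
---+----------+--------
4  | refund   | 2951.08
5  | payment  | 2444.91
6  | transfer | 1995.26
7  | payment  | 4218.94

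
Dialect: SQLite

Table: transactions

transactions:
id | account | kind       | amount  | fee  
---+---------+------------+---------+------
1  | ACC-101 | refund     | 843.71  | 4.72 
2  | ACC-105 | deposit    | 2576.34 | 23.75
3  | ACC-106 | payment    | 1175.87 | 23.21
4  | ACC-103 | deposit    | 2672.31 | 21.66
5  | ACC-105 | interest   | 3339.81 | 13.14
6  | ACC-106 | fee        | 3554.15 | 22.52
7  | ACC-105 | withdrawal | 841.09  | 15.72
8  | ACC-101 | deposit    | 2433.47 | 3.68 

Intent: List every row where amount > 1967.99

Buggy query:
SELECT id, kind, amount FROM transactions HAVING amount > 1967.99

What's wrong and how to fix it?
Bug: This is a non-aggregate query (no GROUP BY, no aggregates), so in SQLite the HAVING clause is invalid here; a row-level condition belongs in WHERE

Fix: Replace HAVING with WHERE since the condition applies to individual rows

Corrected query:
SELECT id, kind, amount FROM transactions WHERE amount > 1967.99

Result:
id | kind     | amount 
---+----------+--------
2  | deposit  | 2576.34
4  | deposit  | 2672.31
5  | interest | 3339.81
6  | fee      | 3554.15
8  | deposit  | 2433.47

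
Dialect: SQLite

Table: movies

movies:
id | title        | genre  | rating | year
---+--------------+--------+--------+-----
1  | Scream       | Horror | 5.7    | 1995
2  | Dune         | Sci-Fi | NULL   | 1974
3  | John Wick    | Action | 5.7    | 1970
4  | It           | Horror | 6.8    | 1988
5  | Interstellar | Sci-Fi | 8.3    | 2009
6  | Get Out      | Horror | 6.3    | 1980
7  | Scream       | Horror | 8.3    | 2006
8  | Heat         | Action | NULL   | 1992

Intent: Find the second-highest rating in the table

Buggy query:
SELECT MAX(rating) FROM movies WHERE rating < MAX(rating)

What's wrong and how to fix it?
Bug: The inner MAX is an aggregate inside WHERE, which is not allowed

Fix: Compute the overall MAX in a subquery, then take MAX of rows below it

Corrected query:
SELECT MAX(rating) FROM movies WHERE rating < (SELECT MAX(rating) FROM movies)

Result:
MAX(rating)
-----------
6.8        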